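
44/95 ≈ 0.463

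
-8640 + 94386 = 85746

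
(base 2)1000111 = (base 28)2f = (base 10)71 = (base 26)2j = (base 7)131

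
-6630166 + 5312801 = -1317365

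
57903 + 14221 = 72124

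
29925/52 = 575 + 25/52 ≈ 575.48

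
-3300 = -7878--4578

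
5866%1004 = 846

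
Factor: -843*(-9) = 3^3*281^1 = 7587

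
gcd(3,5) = 1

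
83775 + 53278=137053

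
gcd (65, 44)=1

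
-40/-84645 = 8/16929 ≈ 0.000473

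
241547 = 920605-679058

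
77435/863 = 89 + 628/863≈89.73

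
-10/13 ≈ -0.769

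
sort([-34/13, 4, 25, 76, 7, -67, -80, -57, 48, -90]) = [-90, -80, -67, -57, -34/13, 4, 7, 25, 48, 76]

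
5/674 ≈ 0.00742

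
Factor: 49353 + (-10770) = 3^3*1429^1 = 38583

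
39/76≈0.513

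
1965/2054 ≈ 0.957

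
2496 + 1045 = 3541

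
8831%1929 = 1115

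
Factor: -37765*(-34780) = 2^2*5^2*7^1*13^1*37^1*47^1*83^1 = 1313466700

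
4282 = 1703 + 2579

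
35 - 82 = -47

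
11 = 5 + 6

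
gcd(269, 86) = 1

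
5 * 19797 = 98985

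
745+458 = 1203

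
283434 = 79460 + 203974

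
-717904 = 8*(-89738)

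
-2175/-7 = 310+5/7 ≈ 310.71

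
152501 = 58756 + 93745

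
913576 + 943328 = 1856904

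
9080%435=380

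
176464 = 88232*2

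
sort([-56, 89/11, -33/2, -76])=[-76, -56, -33/2, 89/11]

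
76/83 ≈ 0.916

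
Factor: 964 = 2^2 * 241^1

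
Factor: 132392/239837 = 2^3*67^1*971^(-1) = 536/971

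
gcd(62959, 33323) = 1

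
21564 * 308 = 6641712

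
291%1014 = 291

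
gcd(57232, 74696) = 8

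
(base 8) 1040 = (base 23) 10f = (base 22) 12g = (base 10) 544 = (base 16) 220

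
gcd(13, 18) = 1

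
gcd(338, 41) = 1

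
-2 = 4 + -6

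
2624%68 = 40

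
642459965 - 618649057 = 23810908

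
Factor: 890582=2^1 * 7^1 * 11^1 * 5783^1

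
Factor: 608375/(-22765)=-1 * 5^2 * 29^(-1) * 31^1=-775/29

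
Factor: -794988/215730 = -1*2^1*5^(-1)*47^(-1)*433^1 = -866/235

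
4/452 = 1/113 ≈ 0.00885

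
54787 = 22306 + 32481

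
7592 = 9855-2263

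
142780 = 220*649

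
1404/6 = 234 = 234.00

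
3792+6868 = 10660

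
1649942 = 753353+896589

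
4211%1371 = 98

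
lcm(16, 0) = 0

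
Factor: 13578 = 2^1*3^1*31^1*73^1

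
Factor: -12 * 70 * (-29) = 2^3 * 3^1 * 5^1 * 7^1 * 29^1 = 24360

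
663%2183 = 663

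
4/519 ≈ 0.00771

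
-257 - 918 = -1175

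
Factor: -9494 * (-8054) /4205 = 2^2 * 5^(-1) * 29^(-2) * 47^1 * 101^1 * 4027^1 = 76464676/4205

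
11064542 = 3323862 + 7740680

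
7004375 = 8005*875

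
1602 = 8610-7008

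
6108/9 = 678 + 2/3 ≈ 678.67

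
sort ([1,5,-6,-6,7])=[-6,-6,1,5,7]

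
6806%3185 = 436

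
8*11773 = 94184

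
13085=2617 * 5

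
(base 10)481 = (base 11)3a8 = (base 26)id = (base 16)1e1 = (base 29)gh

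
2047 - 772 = 1275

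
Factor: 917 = 7^1*131^1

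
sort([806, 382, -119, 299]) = [-119, 299, 382, 806]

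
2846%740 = 626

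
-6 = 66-72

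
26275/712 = 36 + 643/712 ≈ 36.90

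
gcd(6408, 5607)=801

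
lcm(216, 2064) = 18576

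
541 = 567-26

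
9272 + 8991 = 18263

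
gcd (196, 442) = 2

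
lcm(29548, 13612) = 1211468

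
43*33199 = 1427557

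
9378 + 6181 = 15559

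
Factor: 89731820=2^2*5^1*4486591^1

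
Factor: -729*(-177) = 3^7*59^1 = 129033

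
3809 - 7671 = -3862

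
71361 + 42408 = 113769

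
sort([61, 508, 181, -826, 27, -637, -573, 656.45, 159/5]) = [-826, -637, -573, 27, 159/5, 61, 181, 508, 656.45]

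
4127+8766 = 12893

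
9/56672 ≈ 0.000159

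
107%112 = 107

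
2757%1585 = 1172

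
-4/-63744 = 1/15936 ≈ 0.0000628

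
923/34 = 27 + 5/34 ≈ 27.15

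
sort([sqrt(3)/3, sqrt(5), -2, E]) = [-2, sqrt(3)/3, sqrt(5), E]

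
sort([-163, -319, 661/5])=[-319, -163, 661/5]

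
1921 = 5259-3338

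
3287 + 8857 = 12144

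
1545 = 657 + 888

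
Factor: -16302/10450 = -1 * 3^1 * 5^(-2) * 13^1 = -39/25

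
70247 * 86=6041242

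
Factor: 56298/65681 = 2^1*3^1*7^(-1) = 6/7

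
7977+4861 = 12838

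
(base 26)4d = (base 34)3f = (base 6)313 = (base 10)117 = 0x75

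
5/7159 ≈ 0.000698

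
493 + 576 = 1069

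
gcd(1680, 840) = 840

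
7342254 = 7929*926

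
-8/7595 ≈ -0.00105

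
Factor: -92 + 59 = -1*3^1*11^1 = -33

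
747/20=37 + 7/20=37.35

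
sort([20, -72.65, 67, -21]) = [-72.65, -21, 20, 67]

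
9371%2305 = 151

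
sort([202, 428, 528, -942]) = [-942, 202, 428, 528]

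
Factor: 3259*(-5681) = -1*13^1*19^1*23^1*3259^1 = -18514379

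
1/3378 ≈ 0.000296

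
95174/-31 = -3070 - 4/31 ≈ -3070.13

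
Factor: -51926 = -1 * 2^1 * 7^1 * 3709^1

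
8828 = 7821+1007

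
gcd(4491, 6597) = 9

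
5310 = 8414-3104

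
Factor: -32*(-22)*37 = 2^6*11^1*37^1 = 26048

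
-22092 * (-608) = 13431936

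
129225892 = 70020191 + 59205701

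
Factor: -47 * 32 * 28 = -1 * 2^7 * 7^1 * 47^1 = -42112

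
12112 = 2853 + 9259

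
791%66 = 65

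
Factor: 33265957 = 17^1*113^1*17317^1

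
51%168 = 51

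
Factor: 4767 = 3^1*7^1*227^1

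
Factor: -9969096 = -1 * 2^3 * 3^1 * 415379^1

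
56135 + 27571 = 83706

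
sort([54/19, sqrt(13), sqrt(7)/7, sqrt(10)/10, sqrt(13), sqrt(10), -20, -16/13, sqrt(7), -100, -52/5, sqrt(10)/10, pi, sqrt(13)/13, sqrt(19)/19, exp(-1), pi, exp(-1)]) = [-100, -20, -52/5, -16/13, sqrt(19)/19, sqrt(13)/13, sqrt(10)/10, sqrt(10)/10, exp(-1), exp(-1), sqrt(7)/7, sqrt(7), 54/19, pi, pi, sqrt(10), sqrt(13), sqrt(13)]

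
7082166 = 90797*78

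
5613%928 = 45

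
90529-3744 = 86785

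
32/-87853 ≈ -0.000364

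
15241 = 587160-571919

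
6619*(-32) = -211808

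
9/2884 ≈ 0.00312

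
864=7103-6239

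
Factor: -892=-1 * 2^2 * 223^1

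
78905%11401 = 10499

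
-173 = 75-248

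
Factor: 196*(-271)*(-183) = 2^2*3^1*7^2*61^1*271^1 = 9720228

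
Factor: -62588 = -1*2^2*15647^1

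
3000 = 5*600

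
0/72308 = 0 = 0.00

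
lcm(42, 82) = 1722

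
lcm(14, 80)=560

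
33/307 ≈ 0.107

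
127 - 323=-196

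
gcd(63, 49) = 7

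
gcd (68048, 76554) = 8506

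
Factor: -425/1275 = -1 * 3^(-1) = -1/3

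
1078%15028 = 1078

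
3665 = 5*733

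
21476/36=5369/9 ≈ 596.56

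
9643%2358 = 211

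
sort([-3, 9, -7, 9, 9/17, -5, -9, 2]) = [-9, -7, -5, -3, 9/17, 2, 9, 9]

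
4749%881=344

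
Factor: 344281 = 7^1*137^1*359^1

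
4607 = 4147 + 460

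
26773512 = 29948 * 894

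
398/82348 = 199/41174≈0.00483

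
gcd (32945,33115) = 5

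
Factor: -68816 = -1 * 2^4 * 11^1 * 17^1 * 23^1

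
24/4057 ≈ 0.00592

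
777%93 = 33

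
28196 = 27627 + 569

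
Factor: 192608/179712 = 2^(-4)*3^(-3)*463^1 = 463/432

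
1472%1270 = 202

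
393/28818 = 131/9606 ≈ 0.0136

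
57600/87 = 19200/29 ≈ 662.07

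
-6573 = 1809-8382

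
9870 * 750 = 7402500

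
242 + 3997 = 4239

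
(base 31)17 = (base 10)38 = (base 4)212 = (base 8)46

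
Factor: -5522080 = -1*2^5*5^1*34513^1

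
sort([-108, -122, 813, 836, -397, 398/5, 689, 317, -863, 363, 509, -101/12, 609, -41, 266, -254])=[-863, -397, -254, -122, -108, -41, -101/12, 398/5, 266, 317, 363, 509, 609, 689, 813, 836]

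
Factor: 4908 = 2^2 * 3^1 * 409^1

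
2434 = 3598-1164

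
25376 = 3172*8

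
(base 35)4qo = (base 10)5834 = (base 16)16ca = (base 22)c14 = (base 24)a32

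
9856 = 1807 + 8049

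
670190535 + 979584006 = 1649774541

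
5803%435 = 148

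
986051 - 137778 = 848273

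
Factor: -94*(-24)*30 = 2^5*3^2*5^1*47^1 = 67680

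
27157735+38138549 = 65296284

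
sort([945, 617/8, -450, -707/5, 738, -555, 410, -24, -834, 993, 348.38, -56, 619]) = [-834, -555, -450, -707/5, -56, -24, 617/8, 348.38, 410, 619, 738, 945, 993]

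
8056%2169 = 1549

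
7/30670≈0.000228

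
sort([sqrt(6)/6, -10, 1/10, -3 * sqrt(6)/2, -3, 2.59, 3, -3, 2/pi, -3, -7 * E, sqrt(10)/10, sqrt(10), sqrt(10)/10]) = [-7 * E, -10, -3 * sqrt(6)/2, -3, -3, -3, 1/10, sqrt(10)/10, sqrt(10)/10, sqrt(6)/6, 2/pi, 2.59, 3, sqrt(10)]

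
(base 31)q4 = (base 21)1hc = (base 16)32a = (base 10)810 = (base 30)r0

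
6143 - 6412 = -269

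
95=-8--103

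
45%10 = 5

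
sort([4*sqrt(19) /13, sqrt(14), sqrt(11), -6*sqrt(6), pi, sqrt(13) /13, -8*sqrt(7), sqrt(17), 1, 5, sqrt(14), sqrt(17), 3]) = [-8*sqrt(7), -6*sqrt(6), sqrt(13) /13, 1, 4*sqrt(19) /13, 3, pi, sqrt(11), sqrt(14), sqrt(14), sqrt(17), sqrt(17), 5]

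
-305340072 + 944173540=638833468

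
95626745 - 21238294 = 74388451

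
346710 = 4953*70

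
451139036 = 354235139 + 96903897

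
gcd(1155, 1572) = 3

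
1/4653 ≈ 0.000215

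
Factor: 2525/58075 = 23^(-1) = 1/23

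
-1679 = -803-876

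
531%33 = 3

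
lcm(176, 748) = 2992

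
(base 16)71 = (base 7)221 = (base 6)305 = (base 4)1301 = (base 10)113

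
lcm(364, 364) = 364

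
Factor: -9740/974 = -1*2^1*5^1 = -10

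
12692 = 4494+8198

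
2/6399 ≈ 0.000313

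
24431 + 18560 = 42991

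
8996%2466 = 1598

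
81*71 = 5751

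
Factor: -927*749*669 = -1*3^3*7^1*103^1*107^1*223^1 = -464502087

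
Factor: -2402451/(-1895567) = 3^2 * 173^1 * 1543^1 * 1895567^(-1)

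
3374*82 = 276668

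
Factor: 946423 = 37^1*25579^1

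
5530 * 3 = 16590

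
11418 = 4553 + 6865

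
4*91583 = 366332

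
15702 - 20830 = -5128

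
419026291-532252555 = -113226264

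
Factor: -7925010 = -1 * 2^1 * 3^1 * 5^1 * 264167^1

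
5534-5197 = 337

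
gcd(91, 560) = 7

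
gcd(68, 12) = 4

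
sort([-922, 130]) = [-922, 130]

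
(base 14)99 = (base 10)135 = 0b10000111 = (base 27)50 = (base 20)6f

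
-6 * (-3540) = 21240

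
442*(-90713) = -40095146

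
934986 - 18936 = 916050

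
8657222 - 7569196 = 1088026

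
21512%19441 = 2071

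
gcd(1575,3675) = 525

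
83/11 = 7 + 6/11 ≈ 7.55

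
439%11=10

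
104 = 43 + 61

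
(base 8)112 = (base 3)2202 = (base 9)82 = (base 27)2k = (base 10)74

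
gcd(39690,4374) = 162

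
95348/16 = 5959 + 1/4 = 5959.25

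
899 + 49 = 948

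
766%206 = 148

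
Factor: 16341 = 3^1*13^1*419^1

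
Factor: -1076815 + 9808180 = 3^1*5^1*43^1*13537^1 = 8731365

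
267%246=21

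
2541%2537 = 4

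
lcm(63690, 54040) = 1783320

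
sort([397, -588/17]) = [-588/17, 397]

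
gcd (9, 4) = 1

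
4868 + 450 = 5318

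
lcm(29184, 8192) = 466944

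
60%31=29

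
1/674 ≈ 0.00148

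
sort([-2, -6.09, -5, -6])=[-6.09, -6, -5, -2]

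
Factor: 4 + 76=2^4*5^1=80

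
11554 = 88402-76848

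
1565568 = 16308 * 96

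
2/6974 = 1/3487 ≈ 0.000287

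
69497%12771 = 5642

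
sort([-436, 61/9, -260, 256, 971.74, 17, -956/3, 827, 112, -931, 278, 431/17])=[-931, -436, -956/3, -260, 61/9, 17, 431/17, 112, 256, 278, 827, 971.74]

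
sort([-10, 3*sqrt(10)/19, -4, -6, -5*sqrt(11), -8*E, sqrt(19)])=[-8*E, -5*sqrt(11), -10, -6, -4, 3*sqrt(10)/19, sqrt(19)]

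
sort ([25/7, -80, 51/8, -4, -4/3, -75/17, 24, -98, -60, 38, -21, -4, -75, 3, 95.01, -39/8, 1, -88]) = [-98, -88, -80, -75, -60, -21, -39/8, -75/17, -4, -4, -4/3, 1, 3, 25/7, 51/8, 24, 38, 95.01]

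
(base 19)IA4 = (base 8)15044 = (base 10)6692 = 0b1101000100100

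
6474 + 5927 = 12401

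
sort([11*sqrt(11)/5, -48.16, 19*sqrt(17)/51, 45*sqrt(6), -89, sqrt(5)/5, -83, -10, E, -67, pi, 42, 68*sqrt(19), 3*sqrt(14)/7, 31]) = [-89, -83, -67, -48.16, -10, sqrt(5)/5, 19*sqrt(17)/51, 3*sqrt(14)/7, E, pi, 11*sqrt(11)/5, 31, 42, 45*sqrt(6), 68*sqrt(19)]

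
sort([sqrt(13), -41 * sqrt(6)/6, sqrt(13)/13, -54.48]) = [-54.48, -41 * sqrt(6)/6, sqrt(13)/13, sqrt(13)]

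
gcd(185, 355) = 5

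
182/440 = 91/220 ≈ 0.414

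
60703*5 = 303515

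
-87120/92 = -946 - 22/23 ≈ -946.96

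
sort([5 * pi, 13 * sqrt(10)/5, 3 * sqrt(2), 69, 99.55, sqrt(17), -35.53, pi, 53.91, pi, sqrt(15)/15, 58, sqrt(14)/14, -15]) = [-35.53, -15, sqrt(15)/15, sqrt(14)/14, pi, pi, sqrt(17), 3 * sqrt(2), 13 * sqrt(10)/5, 5 * pi, 53.91, 58, 69, 99.55]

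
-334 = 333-667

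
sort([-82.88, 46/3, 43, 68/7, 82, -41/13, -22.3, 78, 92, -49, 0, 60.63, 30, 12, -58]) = [-82.88, -58, -49, -22.3, -41/13, 0, 68/7, 12, 46/3, 30, 43, 60.63, 78, 82, 92]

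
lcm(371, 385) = 20405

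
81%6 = 3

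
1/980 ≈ 0.00102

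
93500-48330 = 45170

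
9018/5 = 1803 + 3/5 = 1803.60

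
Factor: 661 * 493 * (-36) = -1 * 2^2 * 3^2 * 17^1 * 29^1 * 661^1 = -11731428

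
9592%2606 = 1774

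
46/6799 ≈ 0.00677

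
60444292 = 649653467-589209175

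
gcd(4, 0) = 4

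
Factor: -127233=-1 * 3^2 * 67^1 * 211^1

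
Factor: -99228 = -1 * 2^2 * 3^1 * 8269^1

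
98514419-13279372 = 85235047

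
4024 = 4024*1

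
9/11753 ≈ 0.000766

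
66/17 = 3 + 15/17 ≈ 3.88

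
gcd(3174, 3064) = 2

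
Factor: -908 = -1 * 2^2 * 227^1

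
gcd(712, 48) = 8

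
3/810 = 1/270 ≈ 0.00370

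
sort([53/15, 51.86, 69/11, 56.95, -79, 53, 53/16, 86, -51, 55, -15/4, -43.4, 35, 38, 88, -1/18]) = [-79, -51, -43.4, -15/4, -1/18, 53/16, 53/15, 69/11, 35, 38, 51.86, 53, 55, 56.95, 86, 88]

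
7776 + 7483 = 15259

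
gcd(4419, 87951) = 3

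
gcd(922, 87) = 1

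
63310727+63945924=127256651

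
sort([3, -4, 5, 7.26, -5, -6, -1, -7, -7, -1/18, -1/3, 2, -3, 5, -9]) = [-9, -7, -7, -6, -5, -4, -3, -1, -1/3, -1/18, 2, 3, 5, 5, 7.26]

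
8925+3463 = 12388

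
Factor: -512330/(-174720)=2^(-6) * 3^(-1) * 563^1=563/192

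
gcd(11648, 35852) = 4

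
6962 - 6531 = 431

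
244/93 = 2 + 58/93 ≈ 2.62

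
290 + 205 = 495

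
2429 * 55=133595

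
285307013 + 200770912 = 486077925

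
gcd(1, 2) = 1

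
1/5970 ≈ 0.000168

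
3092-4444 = -1352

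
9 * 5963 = 53667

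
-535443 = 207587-743030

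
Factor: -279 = -1 * 3^2 * 31^1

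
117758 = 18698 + 99060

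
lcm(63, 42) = 126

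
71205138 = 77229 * 922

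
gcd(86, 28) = 2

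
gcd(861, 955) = 1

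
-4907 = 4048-8955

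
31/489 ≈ 0.0634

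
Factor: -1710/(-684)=2^(-1) * 5^1=5/2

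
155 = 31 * 5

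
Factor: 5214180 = 2^2*3^1*5^1*43^2*47^1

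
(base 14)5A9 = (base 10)1129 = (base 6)5121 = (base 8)2151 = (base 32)139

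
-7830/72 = -108 - 3/4 = -108.75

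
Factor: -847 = -1*7^1*11^2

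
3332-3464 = -132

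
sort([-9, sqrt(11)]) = [-9, sqrt(11)]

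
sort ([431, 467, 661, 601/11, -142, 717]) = [-142, 601/11, 431, 467, 661, 717]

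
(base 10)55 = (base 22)2b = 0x37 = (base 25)25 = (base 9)61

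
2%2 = 0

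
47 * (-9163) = -430661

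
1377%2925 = 1377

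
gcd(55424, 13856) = 13856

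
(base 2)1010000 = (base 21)3h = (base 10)80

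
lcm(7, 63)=63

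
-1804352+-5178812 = -6983164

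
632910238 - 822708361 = -189798123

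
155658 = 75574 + 80084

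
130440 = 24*5435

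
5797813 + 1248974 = 7046787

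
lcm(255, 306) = 1530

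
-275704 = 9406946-9682650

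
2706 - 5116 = -2410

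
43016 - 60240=-17224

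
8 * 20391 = 163128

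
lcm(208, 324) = 16848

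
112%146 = 112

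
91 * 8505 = 773955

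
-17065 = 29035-46100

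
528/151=3+75/151 ≈ 3.50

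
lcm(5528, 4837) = 38696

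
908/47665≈0.0190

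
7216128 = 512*14094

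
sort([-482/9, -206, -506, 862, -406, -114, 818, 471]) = [-506, -406, -206, -114, -482/9, 471, 818, 862]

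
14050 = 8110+5940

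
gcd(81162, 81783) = 27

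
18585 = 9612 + 8973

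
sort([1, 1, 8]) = [1, 1, 8]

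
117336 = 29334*4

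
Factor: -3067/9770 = -1*2^(-1)*5^(-1)*977^(-1)*3067^1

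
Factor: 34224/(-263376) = -1 * 3^(-1) * 23^1 * 59^(-1) = -23/177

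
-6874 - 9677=-16551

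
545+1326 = 1871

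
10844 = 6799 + 4045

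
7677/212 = 36 + 45/212 ≈ 36.21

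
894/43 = 20 + 34/43 ≈ 20.79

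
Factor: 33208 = 2^3 * 7^1 * 593^1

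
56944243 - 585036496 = -528092253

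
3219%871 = 606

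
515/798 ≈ 0.645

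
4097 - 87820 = -83723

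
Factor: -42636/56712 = -1 * 2^(-1) * 11^1 * 19^1 * 139^(-1) = -209/278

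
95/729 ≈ 0.130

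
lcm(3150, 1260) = 6300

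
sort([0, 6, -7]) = [-7, 0, 6]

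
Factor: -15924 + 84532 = 2^10*67^1 = 68608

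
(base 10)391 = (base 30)d1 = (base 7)1066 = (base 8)607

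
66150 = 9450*7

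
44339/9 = 4926 + 5/9 ≈ 4926.56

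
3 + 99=102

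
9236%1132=180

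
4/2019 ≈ 0.00198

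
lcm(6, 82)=246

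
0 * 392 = 0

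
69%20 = 9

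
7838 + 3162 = 11000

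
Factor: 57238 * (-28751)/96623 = -1 * 2^1 * 23^(-1) * 4201^(-1) * 28619^1 * 28751^1 = -1645649738/96623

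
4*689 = 2756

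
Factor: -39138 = -1 * 2^1 * 3^1 * 11^1 * 593^1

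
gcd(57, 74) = 1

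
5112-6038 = -926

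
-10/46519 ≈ -0.000215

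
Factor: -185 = -1*5^1*37^1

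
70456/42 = 1677 + 11/21 ≈ 1677.52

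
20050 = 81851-61801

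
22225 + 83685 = 105910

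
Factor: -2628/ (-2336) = 2^ (-3)*3^2 = 9/8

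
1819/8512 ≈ 0.214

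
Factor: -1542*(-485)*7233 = 2^1*3^2*5^1*97^1*257^1*2411^1 = 5409343710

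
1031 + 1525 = 2556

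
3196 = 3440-244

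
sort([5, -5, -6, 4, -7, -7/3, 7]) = [-7, -6, -5, -7/3, 4, 5, 7]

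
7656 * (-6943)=-53155608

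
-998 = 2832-3830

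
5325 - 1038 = 4287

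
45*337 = 15165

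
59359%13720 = 4479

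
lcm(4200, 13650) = 54600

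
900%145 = 30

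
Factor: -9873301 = -1*193^1*51157^1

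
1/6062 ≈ 0.000165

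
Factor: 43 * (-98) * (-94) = 2^2 * 7^2 * 43^1 * 47^1 = 396116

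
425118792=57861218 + 367257574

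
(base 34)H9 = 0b1001001011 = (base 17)209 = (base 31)IT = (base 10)587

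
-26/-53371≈0.000487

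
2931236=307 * 9548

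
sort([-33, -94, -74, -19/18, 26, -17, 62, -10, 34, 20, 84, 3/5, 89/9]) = [-94, -74, -33, -17, -10, -19/18, 3/5, 89/9, 20, 26, 34, 62, 84]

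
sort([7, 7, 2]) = [2, 7, 7]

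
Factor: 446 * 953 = 2^1 * 223^1 * 953^1 = 425038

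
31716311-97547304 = -65830993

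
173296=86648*2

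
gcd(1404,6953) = 1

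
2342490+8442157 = 10784647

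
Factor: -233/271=-1 * 233^1 * 271^(-1)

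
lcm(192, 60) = 960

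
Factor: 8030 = 2^1*5^1*11^1*73^1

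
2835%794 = 453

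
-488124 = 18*(-27118)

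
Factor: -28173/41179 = -1*3^1*9391^1*41179^(-1)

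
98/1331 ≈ 0.0736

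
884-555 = 329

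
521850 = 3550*147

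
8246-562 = 7684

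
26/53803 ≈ 0.000483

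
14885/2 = 7442 + 1/2 = 7442.50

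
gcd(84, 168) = 84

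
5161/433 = 11 + 398/433 ≈ 11.92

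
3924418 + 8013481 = 11937899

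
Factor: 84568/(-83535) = -1 * 2^3 * 3^(-1) * 5^(-1) * 11^1 * 31^2 * 5569^(-1) 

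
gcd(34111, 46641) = 7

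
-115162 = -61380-53782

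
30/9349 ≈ 0.00321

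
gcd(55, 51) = 1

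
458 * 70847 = 32447926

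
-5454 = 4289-9743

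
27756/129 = 9252/43 ≈ 215.16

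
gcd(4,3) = 1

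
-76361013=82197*(-929)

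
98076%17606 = 10046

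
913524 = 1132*807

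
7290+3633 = 10923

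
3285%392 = 149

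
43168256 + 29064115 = 72232371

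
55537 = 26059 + 29478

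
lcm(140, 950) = 13300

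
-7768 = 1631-9399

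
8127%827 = 684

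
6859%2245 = 124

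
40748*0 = 0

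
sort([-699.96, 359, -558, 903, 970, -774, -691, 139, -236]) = [-774, -699.96, -691, -558, -236, 139, 359, 903, 970]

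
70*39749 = 2782430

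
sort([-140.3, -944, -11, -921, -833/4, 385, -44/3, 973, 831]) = [-944, -921, -833/4, -140.3, -44/3, -11, 385, 831, 973]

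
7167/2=3583 + 1/2=3583.50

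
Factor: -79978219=-1*53^1*83^1*18181^1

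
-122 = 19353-19475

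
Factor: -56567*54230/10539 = -1*2^1*3^(-2)*5^1*7^1*11^1*17^1*29^1*1171^(-1)*8081^1 = -3067628410/10539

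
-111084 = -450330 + 339246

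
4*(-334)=-1336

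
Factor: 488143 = 488143^1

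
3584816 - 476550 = 3108266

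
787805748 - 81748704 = 706057044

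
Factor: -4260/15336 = -1*2^(-1)*3^(-2)*5^1 = -5/18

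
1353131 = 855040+498091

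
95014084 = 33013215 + 62000869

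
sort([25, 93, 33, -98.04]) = [-98.04, 25, 33, 93]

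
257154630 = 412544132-155389502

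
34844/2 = 17422 = 17422.00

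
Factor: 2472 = 2^3 * 3^1 * 103^1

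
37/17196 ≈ 0.00215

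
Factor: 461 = 461^1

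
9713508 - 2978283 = 6735225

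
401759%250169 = 151590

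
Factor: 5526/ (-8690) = -1 * 3^2 * 5^ (-1) * 11^ (-1) * 79^ (-1) * 307^1 = -2763/4345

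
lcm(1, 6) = 6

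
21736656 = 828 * 26252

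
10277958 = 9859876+418082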